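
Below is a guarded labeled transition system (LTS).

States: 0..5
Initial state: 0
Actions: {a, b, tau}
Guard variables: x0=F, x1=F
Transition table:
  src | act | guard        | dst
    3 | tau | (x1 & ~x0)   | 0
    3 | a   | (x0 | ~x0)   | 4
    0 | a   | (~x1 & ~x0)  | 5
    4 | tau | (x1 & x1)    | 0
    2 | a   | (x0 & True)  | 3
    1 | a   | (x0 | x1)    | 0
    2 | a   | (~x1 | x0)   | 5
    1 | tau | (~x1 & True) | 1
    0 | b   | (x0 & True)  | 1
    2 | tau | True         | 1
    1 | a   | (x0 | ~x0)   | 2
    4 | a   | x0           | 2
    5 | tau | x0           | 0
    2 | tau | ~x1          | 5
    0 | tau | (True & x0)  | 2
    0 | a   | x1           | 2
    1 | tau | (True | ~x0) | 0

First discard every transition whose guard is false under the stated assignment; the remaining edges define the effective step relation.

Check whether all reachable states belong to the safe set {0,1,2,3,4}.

Answer: INVARIANT VIOLATED at state 5

Working:
Safe = {0,1,2,3,4}
R = {0,5}
  0: ok
  5: ✗ unsafe
counterexample path to 5: a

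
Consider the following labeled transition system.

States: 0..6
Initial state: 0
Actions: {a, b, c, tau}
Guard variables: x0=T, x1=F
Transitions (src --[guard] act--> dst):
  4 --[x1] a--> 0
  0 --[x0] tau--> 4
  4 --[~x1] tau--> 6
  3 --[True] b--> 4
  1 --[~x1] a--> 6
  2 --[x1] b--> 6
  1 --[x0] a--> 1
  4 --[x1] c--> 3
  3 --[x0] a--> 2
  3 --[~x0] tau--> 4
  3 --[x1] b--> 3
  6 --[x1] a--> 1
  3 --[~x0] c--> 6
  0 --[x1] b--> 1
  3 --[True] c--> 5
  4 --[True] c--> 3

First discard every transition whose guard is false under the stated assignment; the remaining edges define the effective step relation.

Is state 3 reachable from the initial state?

Answer: REACHABLE

Trace:
After dropping false guards: 8 live edges.
L0 = {0}
L1 = {4}  now seen {0,4}
L2 = {3,6}  now seen {0,3,4,6}
L3 = {2,5}  now seen {0,2,3,4,5,6}
Reachable = {0,2,3,4,5,6}
trace reaching 3: tau·c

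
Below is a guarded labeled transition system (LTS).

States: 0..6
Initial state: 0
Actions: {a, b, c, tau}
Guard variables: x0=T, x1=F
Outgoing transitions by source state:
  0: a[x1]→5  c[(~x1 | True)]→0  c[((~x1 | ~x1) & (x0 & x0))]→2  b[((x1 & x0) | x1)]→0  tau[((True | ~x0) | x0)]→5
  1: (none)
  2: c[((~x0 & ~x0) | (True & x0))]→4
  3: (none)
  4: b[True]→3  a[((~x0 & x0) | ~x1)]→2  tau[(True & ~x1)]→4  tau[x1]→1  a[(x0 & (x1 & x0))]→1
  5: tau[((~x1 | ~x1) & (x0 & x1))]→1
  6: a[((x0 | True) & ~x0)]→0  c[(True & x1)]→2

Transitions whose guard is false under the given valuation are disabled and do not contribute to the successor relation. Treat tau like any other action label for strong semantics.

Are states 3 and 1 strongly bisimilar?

Refine partition for ~:
  round 0: {{0,1,2,3,4,5,6}}
  round 1: {{0},{1,3,5,6},{2},{4}}
4 equivalence class(es) (converged in 2)
[3]={1,3,5,6}  [1]={1,3,5,6}

Answer: BISIMILAR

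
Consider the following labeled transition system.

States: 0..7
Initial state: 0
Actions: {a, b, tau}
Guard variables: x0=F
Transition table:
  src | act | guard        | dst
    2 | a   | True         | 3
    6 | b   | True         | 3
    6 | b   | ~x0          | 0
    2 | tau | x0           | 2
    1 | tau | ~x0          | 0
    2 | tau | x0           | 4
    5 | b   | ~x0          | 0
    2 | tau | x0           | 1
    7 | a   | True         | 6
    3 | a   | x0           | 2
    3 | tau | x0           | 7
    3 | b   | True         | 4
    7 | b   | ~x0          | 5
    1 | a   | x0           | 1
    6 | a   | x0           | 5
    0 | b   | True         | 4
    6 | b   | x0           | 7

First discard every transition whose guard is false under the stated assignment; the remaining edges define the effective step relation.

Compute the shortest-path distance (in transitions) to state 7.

BFS to 7:
  depth 0: {0}
  depth 1: {4}
7 never appears.

Answer: UNREACHABLE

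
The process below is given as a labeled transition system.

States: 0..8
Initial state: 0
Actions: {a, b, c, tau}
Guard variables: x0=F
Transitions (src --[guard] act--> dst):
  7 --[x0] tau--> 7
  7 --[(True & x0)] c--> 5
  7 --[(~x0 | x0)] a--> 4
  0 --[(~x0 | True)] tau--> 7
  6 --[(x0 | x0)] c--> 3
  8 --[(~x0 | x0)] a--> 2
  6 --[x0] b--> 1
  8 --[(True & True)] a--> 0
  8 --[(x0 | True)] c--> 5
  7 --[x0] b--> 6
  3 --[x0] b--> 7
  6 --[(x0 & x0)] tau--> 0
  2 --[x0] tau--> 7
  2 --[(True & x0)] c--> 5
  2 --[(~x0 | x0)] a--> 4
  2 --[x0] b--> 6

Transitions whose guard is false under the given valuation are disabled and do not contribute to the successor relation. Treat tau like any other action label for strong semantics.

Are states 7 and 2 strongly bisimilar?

Answer: BISIMILAR

Working:
Compute ~ classes (split until stable):
  P[0] = {{0,1,2,3,4,5,6,7,8}}
  P[1] = {{0},{1,3,4,5,6},{2,7},{8}}
stable after 2 split(s): 4 block(s)
[7]={2,7}  [2]={2,7}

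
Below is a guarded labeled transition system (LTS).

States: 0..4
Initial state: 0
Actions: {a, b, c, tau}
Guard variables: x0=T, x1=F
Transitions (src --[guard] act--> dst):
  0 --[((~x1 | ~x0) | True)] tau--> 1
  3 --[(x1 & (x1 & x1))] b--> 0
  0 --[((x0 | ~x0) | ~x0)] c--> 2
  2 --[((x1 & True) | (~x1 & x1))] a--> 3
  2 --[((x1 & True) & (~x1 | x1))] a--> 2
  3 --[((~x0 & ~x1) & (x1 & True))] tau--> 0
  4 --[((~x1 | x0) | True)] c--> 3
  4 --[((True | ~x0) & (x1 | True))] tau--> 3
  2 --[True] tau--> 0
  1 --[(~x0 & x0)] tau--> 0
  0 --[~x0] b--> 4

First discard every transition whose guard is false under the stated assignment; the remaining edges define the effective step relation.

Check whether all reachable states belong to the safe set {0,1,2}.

Answer: INVARIANT HOLDS

Working:
Inv-set: {0,1,2}
Reachable = {0,1,2}
  0: safe
  1: safe
  2: safe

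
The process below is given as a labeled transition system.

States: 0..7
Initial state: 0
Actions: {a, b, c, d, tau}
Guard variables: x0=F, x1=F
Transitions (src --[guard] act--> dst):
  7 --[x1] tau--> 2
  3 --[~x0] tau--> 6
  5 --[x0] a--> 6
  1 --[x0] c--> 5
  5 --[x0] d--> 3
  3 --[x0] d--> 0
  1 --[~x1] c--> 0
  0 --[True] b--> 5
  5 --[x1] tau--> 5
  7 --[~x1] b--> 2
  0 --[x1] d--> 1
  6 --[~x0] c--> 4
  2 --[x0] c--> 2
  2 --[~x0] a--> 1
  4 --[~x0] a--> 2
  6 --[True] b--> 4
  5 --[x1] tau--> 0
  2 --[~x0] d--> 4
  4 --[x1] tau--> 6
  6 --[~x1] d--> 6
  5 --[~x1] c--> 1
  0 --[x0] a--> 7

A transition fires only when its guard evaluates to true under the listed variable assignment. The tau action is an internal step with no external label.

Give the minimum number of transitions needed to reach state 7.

Breadth-first toward 7:
  depth 0: {0}
  depth 1: {5}
  depth 2: {1}
7 never appears.

Answer: UNREACHABLE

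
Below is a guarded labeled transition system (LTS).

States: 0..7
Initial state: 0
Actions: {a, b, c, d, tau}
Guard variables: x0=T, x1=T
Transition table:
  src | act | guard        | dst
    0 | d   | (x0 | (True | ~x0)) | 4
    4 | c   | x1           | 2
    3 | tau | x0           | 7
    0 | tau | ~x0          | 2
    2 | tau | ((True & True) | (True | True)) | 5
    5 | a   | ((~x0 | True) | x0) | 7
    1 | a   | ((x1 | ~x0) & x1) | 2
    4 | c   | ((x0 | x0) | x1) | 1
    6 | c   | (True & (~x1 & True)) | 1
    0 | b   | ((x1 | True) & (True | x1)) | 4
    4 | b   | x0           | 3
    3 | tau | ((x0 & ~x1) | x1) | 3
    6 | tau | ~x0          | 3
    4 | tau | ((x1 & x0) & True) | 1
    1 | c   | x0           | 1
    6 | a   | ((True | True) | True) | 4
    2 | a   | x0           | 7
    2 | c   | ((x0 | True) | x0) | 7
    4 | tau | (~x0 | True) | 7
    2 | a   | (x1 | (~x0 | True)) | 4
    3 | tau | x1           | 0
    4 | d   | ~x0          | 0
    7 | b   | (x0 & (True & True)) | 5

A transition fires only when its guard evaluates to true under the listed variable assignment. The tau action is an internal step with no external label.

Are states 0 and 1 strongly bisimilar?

Answer: NOT BISIMILAR

Analysis:
Bisimulation quotient by refinement:
  P[0] = {{0,1,2,3,4,5,6,7}}
  P[1] = {{0},{1},{2},{3},{4},{5,6},{7}}
  P[2] = {{0},{1},{2},{3},{4},{5},{6},{7}}
8 equivalence class(es) (converged in 3)
[0]={0}  [1]={1}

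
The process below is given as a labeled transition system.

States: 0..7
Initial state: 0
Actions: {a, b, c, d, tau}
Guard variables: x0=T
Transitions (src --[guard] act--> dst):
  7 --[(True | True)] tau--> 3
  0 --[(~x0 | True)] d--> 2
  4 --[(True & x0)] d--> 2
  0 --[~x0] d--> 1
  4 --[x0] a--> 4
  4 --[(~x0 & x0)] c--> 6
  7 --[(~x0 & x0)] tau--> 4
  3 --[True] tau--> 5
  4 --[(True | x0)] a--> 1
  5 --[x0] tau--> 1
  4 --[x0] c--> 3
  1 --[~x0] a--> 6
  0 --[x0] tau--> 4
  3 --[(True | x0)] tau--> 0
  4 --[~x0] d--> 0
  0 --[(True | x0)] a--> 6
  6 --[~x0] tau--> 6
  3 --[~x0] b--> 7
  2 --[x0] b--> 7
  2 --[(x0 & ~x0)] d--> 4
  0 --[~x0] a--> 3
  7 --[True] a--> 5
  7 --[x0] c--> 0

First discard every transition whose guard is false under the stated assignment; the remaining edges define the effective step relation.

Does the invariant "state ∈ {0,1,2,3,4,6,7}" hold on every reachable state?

Answer: INVARIANT VIOLATED at state 5

Working:
Allowed set {0,1,2,3,4,6,7}
Reach set: {0,1,2,3,4,5,6,7}
  0: safe
  1: safe
  2: safe
  3: safe
  4: safe
  5: VIOLATES
  6: safe
  7: safe
witness against invariant: d·b·a → 5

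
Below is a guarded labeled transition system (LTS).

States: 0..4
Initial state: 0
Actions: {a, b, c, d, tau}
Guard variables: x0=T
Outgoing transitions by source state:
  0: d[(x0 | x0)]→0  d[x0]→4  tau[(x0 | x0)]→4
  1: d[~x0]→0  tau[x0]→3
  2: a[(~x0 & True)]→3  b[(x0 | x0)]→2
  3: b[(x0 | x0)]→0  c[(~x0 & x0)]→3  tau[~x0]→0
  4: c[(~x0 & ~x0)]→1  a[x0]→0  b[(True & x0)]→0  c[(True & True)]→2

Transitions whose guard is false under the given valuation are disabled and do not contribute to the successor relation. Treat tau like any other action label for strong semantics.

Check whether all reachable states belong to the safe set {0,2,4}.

Answer: INVARIANT HOLDS

Analysis:
Allowed set {0,2,4}
Reach set: {0,2,4}
  0: ok
  2: ok
  4: ok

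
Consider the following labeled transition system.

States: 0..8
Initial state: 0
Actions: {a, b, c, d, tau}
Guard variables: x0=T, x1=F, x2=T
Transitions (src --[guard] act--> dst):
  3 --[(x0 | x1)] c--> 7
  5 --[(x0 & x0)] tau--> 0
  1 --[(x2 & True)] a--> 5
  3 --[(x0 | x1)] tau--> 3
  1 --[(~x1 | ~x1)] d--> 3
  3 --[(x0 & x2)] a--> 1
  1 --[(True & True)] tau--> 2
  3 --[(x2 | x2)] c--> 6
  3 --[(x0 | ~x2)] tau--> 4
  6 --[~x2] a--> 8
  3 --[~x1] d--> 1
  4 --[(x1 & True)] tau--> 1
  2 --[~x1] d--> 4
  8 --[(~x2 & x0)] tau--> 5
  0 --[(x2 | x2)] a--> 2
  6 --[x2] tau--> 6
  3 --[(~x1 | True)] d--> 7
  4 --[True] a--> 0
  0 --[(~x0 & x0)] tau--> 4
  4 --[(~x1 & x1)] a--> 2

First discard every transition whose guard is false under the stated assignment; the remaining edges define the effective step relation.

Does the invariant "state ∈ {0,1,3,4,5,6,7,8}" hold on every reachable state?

Answer: INVARIANT VIOLATED at state 2

Working:
Allowed set {0,1,3,4,5,6,7,8}
R = {0,2,4}
  0: safe
  2: outside
  4: safe
counterexample path to 2: a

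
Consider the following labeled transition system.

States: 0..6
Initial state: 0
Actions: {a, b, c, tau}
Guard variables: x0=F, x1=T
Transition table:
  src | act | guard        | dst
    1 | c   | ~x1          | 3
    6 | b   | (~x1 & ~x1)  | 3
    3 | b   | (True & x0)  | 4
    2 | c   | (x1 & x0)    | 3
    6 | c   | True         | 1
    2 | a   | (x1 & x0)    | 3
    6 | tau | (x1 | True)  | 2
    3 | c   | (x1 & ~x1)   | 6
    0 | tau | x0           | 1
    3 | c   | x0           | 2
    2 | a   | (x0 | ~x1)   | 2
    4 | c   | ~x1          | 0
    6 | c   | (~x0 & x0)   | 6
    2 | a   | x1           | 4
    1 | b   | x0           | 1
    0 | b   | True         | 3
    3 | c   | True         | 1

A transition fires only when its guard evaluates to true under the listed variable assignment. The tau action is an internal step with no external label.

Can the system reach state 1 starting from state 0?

After dropping false guards: 5 live edges.
L0 = {0}
L1 = {3}  total {0,3}
L2 = {1}  total {0,1,3}
Reachable = {0,1,3}
witness 1: b·c

Answer: REACHABLE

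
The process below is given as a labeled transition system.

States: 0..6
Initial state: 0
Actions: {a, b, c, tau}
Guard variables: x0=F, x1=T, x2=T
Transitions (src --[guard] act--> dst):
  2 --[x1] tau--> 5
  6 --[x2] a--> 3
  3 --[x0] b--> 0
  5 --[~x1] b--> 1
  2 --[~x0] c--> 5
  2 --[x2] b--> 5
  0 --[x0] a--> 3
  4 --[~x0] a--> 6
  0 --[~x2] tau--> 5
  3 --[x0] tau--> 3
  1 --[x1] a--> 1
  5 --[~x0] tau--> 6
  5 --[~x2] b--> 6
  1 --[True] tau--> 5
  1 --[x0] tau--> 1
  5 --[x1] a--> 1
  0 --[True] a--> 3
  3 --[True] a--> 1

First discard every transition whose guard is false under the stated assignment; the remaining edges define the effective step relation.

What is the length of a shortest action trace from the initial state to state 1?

Breadth-first toward 1:
  depth 0: {0}
  depth 1: {3}
  depth 2: {1}
first hit 1 at d=2 via a·a

Answer: 2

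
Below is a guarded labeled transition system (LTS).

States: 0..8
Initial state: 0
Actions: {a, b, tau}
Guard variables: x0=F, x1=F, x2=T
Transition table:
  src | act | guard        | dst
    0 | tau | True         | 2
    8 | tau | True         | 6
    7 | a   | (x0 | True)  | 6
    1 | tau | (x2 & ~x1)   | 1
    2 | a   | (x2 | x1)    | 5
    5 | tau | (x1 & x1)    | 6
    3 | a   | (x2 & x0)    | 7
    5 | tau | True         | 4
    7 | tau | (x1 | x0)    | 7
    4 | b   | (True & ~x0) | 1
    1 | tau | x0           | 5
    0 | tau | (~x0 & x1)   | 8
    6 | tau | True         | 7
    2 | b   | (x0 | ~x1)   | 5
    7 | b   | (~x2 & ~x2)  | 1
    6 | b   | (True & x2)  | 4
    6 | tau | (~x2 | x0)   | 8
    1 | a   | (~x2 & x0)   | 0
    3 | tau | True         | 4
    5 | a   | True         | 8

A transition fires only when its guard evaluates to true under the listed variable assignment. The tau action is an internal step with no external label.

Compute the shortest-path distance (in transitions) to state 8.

BFS to 8:
  Layer 0: {0}
  Layer 1: {2}
  Layer 2: {5}
  Layer 3: {4,8}
depth(8)=3, e.g. tau·a·a

Answer: 3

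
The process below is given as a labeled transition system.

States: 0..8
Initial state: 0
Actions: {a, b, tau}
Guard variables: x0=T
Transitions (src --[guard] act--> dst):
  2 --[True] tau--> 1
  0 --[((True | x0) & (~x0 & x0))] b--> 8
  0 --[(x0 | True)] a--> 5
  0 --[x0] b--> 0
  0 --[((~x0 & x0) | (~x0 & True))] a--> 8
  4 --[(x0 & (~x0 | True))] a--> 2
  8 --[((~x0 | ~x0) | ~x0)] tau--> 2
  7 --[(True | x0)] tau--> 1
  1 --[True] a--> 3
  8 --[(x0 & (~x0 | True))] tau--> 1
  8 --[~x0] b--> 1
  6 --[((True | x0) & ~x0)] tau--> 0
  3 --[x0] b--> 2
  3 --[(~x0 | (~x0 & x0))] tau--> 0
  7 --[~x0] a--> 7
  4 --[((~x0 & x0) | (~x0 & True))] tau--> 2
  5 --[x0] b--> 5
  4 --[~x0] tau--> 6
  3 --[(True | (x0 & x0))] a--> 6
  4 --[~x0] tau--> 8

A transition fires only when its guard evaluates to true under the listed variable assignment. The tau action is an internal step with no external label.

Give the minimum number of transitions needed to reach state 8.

Answer: UNREACHABLE

Trace:
Breadth-first toward 8:
  L0 = {0}
  L1 = {5}
8 never appears.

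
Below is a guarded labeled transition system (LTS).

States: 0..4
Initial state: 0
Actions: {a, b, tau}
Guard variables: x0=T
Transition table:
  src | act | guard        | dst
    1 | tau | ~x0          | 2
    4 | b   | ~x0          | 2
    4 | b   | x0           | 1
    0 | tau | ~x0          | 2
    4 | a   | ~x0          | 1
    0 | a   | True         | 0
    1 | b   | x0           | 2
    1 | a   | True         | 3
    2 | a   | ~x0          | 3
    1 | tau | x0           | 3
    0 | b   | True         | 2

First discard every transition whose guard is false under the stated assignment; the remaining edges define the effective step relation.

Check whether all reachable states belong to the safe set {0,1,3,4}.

Inv-set: {0,1,3,4}
Reach set: {0,2}
  0: ✓
  2: ✗ unsafe
witness against invariant: b → 2

Answer: INVARIANT VIOLATED at state 2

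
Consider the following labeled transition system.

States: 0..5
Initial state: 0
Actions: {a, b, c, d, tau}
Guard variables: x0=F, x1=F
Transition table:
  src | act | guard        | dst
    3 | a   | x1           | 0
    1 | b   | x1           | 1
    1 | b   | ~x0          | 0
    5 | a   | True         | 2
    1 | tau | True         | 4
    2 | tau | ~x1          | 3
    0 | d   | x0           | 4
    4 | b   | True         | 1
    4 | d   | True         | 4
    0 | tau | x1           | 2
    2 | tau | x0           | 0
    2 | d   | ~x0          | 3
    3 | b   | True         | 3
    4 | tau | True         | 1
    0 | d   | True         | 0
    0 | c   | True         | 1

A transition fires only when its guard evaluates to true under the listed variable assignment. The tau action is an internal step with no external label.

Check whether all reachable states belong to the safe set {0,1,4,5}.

Answer: INVARIANT HOLDS

Analysis:
Safe = {0,1,4,5}
Reach set: {0,1,4}
  0: ✓
  1: ✓
  4: ✓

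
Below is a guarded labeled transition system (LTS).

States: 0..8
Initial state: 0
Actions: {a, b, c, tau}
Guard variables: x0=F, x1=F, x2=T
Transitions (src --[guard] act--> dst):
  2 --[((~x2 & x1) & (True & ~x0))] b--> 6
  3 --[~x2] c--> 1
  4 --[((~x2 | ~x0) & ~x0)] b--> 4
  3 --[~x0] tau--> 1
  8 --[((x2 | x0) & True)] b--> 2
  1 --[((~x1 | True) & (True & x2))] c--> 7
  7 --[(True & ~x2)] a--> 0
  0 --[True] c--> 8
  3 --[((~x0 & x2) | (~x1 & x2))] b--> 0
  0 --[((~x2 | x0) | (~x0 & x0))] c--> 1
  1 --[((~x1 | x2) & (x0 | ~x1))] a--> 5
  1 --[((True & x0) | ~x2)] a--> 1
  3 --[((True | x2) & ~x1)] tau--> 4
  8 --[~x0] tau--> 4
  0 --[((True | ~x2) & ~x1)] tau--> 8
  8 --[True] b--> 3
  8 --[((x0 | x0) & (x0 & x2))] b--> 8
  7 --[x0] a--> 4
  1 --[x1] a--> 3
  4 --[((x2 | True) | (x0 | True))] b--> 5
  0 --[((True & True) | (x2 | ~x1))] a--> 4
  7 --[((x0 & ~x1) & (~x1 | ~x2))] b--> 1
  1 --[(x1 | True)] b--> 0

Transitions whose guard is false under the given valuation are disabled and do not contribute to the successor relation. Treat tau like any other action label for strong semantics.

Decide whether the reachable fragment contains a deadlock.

Reachable = {0,1,2,3,4,5,7,8}
  0: a→4  c→8  tau→8  [deg 3]
  1: a→5  b→0  c→7  [deg 3]
  2: ∅  [no exit]
  3: b→0  tau→1  tau→4  [deg 3]
  4: b→4  b→5  [deg 2]
  5: ∅  [no exit]
  7: ∅  [no exit]
  8: b→2  b→3  tau→4  [deg 3]
Path to 2: c·b

Answer: DEADLOCK at state 2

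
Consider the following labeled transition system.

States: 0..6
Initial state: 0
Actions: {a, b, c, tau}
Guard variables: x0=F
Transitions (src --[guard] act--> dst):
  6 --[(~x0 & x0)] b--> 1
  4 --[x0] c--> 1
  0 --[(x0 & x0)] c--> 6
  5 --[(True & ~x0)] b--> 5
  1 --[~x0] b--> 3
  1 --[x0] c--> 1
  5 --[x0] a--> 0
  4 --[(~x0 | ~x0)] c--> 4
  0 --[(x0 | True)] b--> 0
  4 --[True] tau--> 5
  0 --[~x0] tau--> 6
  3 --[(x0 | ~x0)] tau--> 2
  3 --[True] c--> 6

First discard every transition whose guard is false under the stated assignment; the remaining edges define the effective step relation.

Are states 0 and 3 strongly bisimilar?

Refine partition for ~:
  P[0] = {{0,1,2,3,4,5,6}}
  P[1] = {{0},{1,5},{2,6},{3,4}}
  P[2] = {{0},{1},{2,6},{3},{4},{5}}
stable after 3 split(s): 6 block(s)
[0]={0}  [3]={3}

Answer: NOT BISIMILAR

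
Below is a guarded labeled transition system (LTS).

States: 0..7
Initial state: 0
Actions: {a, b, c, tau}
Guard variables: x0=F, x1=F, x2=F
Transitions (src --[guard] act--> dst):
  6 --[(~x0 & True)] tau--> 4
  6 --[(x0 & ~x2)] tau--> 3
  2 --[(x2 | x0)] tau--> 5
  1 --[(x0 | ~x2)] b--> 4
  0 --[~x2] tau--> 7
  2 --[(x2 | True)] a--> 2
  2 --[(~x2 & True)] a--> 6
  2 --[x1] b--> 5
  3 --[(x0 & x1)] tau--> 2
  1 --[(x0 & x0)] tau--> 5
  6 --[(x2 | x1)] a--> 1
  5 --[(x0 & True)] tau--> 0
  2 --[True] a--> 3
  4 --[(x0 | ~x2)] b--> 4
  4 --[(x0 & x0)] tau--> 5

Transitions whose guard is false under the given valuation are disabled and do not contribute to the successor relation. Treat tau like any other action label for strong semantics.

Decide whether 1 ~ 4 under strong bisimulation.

Answer: BISIMILAR

Working:
Refine partition for ~:
  round 0: {{0,1,2,3,4,5,6,7}}
  round 1: {{0,6},{1,4},{2},{3,5,7}}
  round 2: {{0},{1,4},{2},{3,5,7},{6}}
Fixed point at round 3; 5 class(es).
1∈{1,4}, 4∈{1,4}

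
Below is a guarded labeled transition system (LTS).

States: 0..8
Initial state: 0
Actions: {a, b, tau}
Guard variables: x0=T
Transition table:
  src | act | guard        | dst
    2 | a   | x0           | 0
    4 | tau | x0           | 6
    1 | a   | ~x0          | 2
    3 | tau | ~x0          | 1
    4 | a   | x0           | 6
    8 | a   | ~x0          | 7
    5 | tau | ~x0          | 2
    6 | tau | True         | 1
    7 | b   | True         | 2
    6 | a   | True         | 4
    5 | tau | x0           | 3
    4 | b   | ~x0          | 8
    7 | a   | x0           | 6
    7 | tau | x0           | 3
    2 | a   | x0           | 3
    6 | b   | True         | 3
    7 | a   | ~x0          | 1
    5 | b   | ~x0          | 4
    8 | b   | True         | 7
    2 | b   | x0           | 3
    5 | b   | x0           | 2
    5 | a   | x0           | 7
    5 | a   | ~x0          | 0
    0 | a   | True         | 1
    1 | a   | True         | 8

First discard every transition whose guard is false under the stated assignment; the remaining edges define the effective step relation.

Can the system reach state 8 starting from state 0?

Guard filter leaves 17 enabled edge(s).
L0 = {0}
L1 = {1}  cumulative {0,1}
L2 = {8}  cumulative {0,1,8}
L3 = {7}  cumulative {0,1,7,8}
L4 = {2,3,6}  cumulative {0,1,2,3,6,7,8}
L5 = {4}  cumulative {0,1,2,3,4,6,7,8}
R = {0,1,2,3,4,6,7,8}
trace reaching 8: a·a

Answer: REACHABLE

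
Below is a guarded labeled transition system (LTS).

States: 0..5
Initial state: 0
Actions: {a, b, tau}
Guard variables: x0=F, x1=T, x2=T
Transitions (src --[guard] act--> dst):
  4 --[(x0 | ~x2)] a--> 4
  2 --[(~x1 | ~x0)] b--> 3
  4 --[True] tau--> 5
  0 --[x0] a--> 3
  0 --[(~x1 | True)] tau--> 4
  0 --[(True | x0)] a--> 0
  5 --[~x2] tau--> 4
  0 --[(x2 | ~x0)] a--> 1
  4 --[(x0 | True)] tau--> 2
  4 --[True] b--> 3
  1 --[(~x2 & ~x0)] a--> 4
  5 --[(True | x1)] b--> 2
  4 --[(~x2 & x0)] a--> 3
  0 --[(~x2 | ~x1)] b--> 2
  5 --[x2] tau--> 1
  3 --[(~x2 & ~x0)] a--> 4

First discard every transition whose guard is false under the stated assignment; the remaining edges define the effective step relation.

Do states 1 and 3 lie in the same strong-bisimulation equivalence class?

Bisimulation quotient by refinement:
  round 0: {{0,1,2,3,4,5}}
  round 1: {{0},{1,3},{2},{4,5}}
  round 2: {{0},{1,3},{2},{4},{5}}
Fixed point at round 3; 5 class(es).
class of 1: {1,3}; class of 3: {1,3}

Answer: BISIMILAR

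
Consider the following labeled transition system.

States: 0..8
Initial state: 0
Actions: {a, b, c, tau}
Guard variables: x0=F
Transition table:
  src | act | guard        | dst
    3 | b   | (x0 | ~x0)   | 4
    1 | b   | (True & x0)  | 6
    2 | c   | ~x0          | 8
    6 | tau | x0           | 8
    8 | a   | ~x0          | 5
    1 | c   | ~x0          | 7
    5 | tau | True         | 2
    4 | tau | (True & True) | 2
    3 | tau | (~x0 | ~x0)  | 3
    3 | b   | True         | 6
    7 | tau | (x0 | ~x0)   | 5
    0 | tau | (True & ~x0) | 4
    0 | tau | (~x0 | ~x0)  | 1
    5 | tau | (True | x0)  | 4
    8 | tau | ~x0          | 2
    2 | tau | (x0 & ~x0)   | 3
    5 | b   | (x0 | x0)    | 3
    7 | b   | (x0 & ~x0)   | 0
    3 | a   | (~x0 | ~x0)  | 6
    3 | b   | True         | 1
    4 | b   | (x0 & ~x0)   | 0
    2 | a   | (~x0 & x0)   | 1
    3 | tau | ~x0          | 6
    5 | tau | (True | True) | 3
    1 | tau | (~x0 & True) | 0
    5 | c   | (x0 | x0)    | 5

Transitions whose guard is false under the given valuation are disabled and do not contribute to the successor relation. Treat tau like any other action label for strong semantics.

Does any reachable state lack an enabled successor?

Answer: DEADLOCK at state 6

Trace:
Reach set: {0,1,2,3,4,5,6,7,8}
  0: tau→1  tau→4  [deg 2]
  1: c→7  tau→0  [deg 2]
  2: c→8  [deg 1]
  3: a→6  b→1  b→4  b→6  tau→3  tau→6  [deg 6]
  4: tau→2  [deg 1]
  5: tau→2  tau→3  tau→4  [deg 3]
  6: ∅  [no exit]
  7: tau→5  [deg 1]
  8: a→5  tau→2  [deg 2]
trace reaching 6: tau·c·tau·tau·b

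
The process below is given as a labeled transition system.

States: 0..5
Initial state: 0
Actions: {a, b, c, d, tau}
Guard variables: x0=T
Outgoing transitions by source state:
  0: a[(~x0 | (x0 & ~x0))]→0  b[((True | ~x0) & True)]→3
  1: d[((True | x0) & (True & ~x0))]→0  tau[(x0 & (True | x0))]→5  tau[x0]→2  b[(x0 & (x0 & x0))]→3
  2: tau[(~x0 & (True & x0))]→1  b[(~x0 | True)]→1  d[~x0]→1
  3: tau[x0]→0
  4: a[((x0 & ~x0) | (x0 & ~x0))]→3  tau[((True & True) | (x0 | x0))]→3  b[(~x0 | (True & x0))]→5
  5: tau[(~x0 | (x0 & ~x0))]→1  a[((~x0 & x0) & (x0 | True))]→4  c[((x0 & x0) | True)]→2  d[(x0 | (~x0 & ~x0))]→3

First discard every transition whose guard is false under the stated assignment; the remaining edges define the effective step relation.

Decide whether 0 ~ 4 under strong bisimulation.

Answer: NOT BISIMILAR

Analysis:
Compute ~ classes (split until stable):
  π0 = {{0,1,2,3,4,5}}
  π1 = {{0,2},{1,4},{3},{5}}
  π2 = {{0},{1},{2},{3},{4},{5}}
6 equivalence class(es) (converged in 3)
class of 0: {0}; class of 4: {4}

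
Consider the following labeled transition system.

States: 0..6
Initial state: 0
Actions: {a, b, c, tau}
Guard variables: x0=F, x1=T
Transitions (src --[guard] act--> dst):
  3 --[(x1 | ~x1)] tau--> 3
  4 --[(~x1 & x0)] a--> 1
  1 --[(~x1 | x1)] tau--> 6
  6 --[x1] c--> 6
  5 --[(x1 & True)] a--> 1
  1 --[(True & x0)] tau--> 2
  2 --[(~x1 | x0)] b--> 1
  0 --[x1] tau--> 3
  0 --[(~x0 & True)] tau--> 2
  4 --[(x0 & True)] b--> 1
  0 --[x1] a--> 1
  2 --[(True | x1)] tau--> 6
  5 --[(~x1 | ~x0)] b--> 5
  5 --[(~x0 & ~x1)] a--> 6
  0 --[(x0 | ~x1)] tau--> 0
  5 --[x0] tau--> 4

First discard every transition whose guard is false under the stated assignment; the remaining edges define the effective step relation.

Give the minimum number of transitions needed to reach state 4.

BFS to 4:
  Layer 0: {0}
  Layer 1: {1,2,3}
  Layer 2: {6}
4 never appears.

Answer: UNREACHABLE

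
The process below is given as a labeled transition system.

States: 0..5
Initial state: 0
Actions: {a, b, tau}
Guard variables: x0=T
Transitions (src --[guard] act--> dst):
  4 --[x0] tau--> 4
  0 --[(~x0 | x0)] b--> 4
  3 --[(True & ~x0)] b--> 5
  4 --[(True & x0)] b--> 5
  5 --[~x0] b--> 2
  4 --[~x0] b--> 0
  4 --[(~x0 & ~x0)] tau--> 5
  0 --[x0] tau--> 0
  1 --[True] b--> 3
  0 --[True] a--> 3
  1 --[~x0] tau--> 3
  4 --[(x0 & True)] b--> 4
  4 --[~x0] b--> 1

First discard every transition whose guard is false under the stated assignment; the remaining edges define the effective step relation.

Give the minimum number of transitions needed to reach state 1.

BFS to 1:
  Layer 0: {0}
  Layer 1: {3,4}
  Layer 2: {5}
1 never appears.

Answer: UNREACHABLE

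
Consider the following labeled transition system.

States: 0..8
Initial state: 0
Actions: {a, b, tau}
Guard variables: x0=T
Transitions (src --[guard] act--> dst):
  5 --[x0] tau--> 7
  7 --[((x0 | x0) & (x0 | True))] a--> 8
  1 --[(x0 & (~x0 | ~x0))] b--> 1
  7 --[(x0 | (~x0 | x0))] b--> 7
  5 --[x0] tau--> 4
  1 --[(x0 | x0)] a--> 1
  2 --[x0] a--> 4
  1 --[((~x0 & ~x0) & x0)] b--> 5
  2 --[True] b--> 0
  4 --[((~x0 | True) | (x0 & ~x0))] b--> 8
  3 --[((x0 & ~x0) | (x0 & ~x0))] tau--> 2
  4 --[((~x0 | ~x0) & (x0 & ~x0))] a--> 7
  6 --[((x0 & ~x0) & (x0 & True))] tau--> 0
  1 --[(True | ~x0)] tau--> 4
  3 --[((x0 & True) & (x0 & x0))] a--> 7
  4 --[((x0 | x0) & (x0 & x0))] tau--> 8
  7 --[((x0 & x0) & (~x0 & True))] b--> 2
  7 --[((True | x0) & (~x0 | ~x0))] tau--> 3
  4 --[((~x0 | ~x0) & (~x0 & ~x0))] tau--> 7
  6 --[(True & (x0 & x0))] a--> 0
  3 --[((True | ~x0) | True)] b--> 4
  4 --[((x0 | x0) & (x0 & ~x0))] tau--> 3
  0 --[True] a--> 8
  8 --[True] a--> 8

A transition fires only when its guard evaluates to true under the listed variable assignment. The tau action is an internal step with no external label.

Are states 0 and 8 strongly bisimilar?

Answer: BISIMILAR

Trace:
Bisimulation quotient by refinement:
  π0 = {{0,1,2,3,4,5,6,7,8}}
  π1 = {{0,6,8},{1},{2,3,7},{4},{5}}
  π2 = {{0,6,8},{1},{2},{3},{4},{5},{7}}
stable after 3 split(s): 7 block(s)
class of 0: {0,6,8}; class of 8: {0,6,8}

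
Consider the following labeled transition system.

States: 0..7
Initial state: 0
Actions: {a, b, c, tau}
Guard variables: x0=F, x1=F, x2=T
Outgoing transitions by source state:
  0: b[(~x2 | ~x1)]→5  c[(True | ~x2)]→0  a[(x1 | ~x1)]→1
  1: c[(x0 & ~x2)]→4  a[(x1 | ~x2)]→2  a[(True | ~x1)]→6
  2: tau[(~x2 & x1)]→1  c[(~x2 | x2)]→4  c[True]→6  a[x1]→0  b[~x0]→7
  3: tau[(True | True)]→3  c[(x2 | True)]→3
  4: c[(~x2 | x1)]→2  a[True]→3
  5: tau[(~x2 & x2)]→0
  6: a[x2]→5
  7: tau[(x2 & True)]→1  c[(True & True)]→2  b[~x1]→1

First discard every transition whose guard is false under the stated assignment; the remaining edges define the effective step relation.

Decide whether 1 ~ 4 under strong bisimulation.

Compute ~ classes (split until stable):
  P[0] = {{0,1,2,3,4,5,6,7}}
  P[1] = {{0},{1,4,6},{2},{3},{5},{7}}
  P[2] = {{0},{1},{2},{3},{4},{5},{6},{7}}
8 equivalence class(es) (converged in 3)
1∈{1}, 4∈{4}

Answer: NOT BISIMILAR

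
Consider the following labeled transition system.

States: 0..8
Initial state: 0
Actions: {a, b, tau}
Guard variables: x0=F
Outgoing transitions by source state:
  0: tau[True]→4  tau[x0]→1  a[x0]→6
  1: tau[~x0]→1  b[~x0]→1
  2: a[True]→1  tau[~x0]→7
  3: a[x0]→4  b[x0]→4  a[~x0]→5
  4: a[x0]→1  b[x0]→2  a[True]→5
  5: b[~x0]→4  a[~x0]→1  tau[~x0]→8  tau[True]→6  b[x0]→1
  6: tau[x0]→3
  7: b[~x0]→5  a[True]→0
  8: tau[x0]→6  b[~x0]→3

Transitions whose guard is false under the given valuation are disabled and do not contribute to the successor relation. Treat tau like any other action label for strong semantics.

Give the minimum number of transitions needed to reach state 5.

Answer: 2

Working:
BFS to 5:
  depth 0: {0}
  depth 1: {4}
  depth 2: {5}
first hit 5 at d=2 via tau·a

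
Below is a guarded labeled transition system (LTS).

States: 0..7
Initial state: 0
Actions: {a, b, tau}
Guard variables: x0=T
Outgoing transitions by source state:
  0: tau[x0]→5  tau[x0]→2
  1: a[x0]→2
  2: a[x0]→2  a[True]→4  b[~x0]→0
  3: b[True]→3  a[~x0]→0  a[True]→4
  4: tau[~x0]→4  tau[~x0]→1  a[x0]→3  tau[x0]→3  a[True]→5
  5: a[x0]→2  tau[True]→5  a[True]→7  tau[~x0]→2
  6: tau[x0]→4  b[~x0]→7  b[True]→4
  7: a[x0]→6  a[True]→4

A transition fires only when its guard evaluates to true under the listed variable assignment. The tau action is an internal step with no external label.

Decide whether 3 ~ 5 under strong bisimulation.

Answer: NOT BISIMILAR

Working:
Refine partition for ~:
  P[0] = {{0,1,2,3,4,5,6,7}}
  P[1] = {{0},{1,2,7},{3},{4,5},{6}}
  P[2] = {{0},{1},{2},{3},{4},{5},{6},{7}}
8 equivalence class(es) (converged in 3)
[3]={3}  [5]={5}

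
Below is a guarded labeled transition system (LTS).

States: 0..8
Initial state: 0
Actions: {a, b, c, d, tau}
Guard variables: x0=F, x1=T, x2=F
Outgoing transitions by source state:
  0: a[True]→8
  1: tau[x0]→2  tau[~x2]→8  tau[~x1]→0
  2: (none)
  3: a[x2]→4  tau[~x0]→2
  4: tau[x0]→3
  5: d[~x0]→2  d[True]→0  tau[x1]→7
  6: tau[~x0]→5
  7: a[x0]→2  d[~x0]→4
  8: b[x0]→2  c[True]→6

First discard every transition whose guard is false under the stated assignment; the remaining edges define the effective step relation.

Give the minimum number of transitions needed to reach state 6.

Layered search for 6:
  Layer 0: {0}
  Layer 1: {8}
  Layer 2: {6}
first hit 6 at d=2 via a·c

Answer: 2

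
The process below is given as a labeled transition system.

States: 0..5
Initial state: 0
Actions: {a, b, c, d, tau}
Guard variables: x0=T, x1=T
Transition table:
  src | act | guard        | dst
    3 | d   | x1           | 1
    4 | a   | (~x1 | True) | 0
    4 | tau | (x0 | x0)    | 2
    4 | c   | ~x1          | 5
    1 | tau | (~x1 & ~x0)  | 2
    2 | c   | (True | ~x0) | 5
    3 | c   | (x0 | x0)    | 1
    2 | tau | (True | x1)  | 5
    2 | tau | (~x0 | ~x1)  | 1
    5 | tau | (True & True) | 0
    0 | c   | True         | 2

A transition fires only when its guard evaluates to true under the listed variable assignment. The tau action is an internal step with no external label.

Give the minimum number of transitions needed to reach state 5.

Breadth-first toward 5:
  depth 0: {0}
  depth 1: {2}
  depth 2: {5}
depth(5)=2, e.g. c·c

Answer: 2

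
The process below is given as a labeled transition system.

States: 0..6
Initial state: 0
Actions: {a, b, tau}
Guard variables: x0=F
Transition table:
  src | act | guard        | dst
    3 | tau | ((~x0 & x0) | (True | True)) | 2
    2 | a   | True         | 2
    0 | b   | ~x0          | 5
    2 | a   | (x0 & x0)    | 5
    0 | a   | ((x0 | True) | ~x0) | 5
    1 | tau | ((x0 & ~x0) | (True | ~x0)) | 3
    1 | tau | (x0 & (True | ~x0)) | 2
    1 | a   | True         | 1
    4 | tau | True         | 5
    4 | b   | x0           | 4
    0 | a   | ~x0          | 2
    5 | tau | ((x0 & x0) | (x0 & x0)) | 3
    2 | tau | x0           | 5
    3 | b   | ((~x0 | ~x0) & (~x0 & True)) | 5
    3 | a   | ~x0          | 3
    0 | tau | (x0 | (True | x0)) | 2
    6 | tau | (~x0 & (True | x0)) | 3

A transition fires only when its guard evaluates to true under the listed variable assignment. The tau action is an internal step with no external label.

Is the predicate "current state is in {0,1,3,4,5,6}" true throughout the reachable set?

Answer: INVARIANT VIOLATED at state 2

Analysis:
Inv-set: {0,1,3,4,5,6}
Reach set: {0,2,5}
  0: ok
  2: outside
  5: ok
witness against invariant: a → 2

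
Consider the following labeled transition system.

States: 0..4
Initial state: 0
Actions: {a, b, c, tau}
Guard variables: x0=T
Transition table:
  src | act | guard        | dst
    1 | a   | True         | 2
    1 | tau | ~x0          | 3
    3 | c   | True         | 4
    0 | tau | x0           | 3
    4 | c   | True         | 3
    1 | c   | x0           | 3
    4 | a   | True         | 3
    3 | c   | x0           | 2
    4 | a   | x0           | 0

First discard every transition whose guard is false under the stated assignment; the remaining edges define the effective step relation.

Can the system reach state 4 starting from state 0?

Answer: REACHABLE

Trace:
After dropping false guards: 8 live edges.
Layer 0: {0}
Layer 1: {3}  total {0,3}
Layer 2: {2,4}  total {0,2,3,4}
Reach set: {0,2,3,4}
trace reaching 4: tau·c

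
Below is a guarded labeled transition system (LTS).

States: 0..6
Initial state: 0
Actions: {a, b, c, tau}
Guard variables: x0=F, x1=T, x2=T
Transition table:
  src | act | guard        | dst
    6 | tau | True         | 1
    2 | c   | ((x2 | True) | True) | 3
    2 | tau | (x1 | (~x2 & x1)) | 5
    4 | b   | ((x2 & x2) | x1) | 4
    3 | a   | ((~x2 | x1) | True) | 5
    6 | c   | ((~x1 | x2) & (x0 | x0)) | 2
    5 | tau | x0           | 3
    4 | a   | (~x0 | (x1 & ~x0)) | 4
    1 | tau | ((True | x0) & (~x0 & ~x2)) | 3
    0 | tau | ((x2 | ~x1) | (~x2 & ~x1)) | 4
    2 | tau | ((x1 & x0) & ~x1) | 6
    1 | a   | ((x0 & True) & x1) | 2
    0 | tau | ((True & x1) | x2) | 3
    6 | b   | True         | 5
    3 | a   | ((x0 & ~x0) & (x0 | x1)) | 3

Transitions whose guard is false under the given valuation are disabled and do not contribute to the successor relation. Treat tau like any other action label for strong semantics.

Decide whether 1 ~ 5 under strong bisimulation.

Bisimulation quotient by refinement:
  round 0: {{0,1,2,3,4,5,6}}
  round 1: {{0},{1,5},{2},{3},{4},{6}}
stable after 2 split(s): 6 block(s)
[1]={1,5}  [5]={1,5}

Answer: BISIMILAR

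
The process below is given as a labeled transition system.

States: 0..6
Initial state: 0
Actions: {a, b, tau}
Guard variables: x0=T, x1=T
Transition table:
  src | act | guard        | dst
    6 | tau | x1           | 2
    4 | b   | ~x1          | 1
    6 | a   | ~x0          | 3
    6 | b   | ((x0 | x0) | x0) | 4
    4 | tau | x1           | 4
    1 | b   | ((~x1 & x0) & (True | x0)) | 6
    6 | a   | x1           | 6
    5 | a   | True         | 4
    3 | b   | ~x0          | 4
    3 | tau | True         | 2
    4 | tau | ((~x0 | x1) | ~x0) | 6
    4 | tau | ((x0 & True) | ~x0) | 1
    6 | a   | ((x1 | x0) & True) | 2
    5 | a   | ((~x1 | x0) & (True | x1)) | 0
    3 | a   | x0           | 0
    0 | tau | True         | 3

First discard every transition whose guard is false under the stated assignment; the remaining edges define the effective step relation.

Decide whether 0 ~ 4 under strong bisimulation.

Answer: NOT BISIMILAR

Trace:
Bisimulation quotient by refinement:
  π0 = {{0,1,2,3,4,5,6}}
  π1 = {{0,4},{1,2},{3},{5},{6}}
  π2 = {{0},{1,2},{3},{4},{5},{6}}
Fixed point at round 3; 6 class(es).
[0]={0}  [4]={4}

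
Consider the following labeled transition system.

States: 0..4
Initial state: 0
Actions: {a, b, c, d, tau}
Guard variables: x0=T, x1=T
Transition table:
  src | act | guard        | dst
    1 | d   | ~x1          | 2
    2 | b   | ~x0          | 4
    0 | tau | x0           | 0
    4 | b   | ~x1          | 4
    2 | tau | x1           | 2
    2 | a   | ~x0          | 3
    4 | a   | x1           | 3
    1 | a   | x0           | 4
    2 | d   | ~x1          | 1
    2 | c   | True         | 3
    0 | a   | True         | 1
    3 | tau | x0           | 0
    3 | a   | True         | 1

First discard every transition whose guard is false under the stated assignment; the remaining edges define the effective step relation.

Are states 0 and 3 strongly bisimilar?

Refine partition for ~:
  π0 = {{0,1,2,3,4}}
  π1 = {{0,3},{1,4},{2}}
  π2 = {{0,3},{1},{2},{4}}
stable after 3 split(s): 4 block(s)
0∈{0,3}, 3∈{0,3}

Answer: BISIMILAR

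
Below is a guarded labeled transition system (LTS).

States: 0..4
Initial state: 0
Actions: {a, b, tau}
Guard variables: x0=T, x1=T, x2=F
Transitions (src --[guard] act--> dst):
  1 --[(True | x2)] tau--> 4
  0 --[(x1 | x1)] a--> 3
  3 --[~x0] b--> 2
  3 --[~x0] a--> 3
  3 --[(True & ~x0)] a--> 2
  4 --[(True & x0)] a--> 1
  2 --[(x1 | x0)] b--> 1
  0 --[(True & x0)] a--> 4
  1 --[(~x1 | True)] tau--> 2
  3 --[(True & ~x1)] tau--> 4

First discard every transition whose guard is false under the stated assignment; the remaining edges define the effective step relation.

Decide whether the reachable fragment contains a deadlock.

Reach set: {0,1,2,3,4}
  0: a→3  a→4  [2 exit(s)]
  1: tau→2  tau→4  [2 exit(s)]
  2: b→1  [1 exit(s)]
  3: ∅  [no exit]
  4: a→1  [1 exit(s)]
Path to 3: a

Answer: DEADLOCK at state 3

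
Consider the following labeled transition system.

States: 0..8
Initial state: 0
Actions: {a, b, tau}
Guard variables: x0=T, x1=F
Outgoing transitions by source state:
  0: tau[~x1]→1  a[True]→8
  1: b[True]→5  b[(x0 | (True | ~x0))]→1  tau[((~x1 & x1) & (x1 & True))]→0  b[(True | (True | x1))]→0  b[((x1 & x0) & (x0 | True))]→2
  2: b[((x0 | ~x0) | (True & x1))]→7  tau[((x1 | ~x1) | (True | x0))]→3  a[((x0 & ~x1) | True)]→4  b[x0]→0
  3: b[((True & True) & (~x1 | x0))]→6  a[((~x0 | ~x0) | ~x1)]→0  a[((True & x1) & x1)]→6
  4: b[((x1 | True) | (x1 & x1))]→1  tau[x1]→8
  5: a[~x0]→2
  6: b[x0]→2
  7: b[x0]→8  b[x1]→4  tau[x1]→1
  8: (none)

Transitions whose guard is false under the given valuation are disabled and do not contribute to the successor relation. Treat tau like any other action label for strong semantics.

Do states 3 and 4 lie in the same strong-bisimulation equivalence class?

Answer: NOT BISIMILAR

Analysis:
Compute ~ classes (split until stable):
  π0 = {{0,1,2,3,4,5,6,7,8}}
  π1 = {{0},{1,4,6,7},{2},{3},{5,8}}
  π2 = {{0},{1},{2},{3},{4},{5,8},{6},{7}}
stable after 3 split(s): 8 block(s)
class of 3: {3}; class of 4: {4}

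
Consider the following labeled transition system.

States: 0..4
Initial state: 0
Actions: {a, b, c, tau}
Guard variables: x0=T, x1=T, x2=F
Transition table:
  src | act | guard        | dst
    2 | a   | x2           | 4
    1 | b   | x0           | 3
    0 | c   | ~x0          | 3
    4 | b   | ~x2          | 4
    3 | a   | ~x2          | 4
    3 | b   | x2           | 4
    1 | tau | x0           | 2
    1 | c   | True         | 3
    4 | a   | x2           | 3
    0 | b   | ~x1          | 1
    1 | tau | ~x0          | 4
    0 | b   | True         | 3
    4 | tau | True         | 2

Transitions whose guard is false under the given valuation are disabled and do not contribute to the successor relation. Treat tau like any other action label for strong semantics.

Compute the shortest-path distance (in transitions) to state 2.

Layered search for 2:
  depth 0: {0}
  depth 1: {3}
  depth 2: {4}
  depth 3: {2}
depth(2)=3, e.g. b·a·tau

Answer: 3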